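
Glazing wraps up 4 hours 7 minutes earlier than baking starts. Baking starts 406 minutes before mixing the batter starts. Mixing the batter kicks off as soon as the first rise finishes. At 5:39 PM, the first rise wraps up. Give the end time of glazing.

6:46 AM

Mixing the batter starts at 5:39 PM.
Baking starts at 5:39 PM − 406 min = 10:53 AM.
Glazing ends at 10:53 AM − 247 min = 6:46 AM.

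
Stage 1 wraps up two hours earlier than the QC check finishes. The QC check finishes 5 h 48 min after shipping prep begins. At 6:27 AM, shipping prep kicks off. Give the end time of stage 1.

The QC check ends at 6:27 AM + 348 min = 12:15 PM.
Stage 1 ends at 12:15 PM − 120 min = 10:15 AM.

10:15 AM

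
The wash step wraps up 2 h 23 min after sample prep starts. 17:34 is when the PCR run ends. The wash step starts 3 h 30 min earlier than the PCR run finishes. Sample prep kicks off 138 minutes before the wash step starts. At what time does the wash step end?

14:09

The wash step starts at 17:34 − 210 min = 14:04.
Sample prep starts at 14:04 − 138 min = 11:46.
The wash step ends at 11:46 + 143 min = 14:09.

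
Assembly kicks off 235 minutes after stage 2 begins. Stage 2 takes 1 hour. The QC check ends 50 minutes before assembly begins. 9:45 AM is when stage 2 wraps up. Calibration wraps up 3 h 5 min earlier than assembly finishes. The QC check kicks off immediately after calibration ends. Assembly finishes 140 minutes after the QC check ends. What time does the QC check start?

Stage 2 starts at 9:45 AM − 60 min = 8:45 AM.
Assembly starts at 8:45 AM + 235 min = 12:40 PM.
The QC check ends at 12:40 PM − 50 min = 11:50 AM.
Assembly ends at 11:50 AM + 140 min = 2:10 PM.
Calibration ends at 2:10 PM − 185 min = 11:05 AM.
So the QC check starts at 11:05 AM.

11:05 AM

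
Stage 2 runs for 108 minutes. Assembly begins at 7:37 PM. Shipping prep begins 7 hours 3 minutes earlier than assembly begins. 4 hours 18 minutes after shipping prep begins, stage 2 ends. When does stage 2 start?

Shipping prep starts at 7:37 PM − 423 min = 12:34 PM.
Stage 2 ends at 12:34 PM + 258 min = 4:52 PM.
Stage 2 starts at 4:52 PM − 108 min = 3:04 PM.

3:04 PM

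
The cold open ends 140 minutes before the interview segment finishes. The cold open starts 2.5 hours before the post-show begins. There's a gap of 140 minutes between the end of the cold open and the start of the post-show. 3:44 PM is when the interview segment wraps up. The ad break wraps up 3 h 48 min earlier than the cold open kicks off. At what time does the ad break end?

9:26 AM

The cold open ends at 3:44 PM − 140 min = 1:24 PM.
The post-show starts at 1:24 PM + 140 min = 3:44 PM.
The cold open starts at 3:44 PM − 150 min = 1:14 PM.
The ad break ends at 1:14 PM − 228 min = 9:26 AM.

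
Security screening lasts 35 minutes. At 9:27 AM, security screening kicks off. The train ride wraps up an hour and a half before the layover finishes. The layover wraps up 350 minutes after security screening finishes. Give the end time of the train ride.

Security screening ends at 9:27 AM + 35 min = 10:02 AM.
The layover ends at 10:02 AM + 350 min = 3:52 PM.
The train ride ends at 3:52 PM − 90 min = 2:22 PM.

2:22 PM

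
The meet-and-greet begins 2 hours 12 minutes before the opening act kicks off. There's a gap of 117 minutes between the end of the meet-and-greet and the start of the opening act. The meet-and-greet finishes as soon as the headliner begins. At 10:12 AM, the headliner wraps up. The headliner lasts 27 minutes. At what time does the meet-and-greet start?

9:30 AM

The headliner starts at 10:12 AM − 27 min = 9:45 AM.
So the meet-and-greet ends at 9:45 AM.
The opening act starts at 9:45 AM + 117 min = 11:42 AM.
The meet-and-greet starts at 11:42 AM − 132 min = 9:30 AM.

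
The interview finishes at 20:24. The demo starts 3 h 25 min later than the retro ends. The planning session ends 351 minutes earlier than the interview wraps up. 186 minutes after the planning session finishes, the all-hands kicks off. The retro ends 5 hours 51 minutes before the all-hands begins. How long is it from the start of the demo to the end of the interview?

The planning session ends at 20:24 − 351 min = 14:33.
The all-hands starts at 14:33 + 186 min = 17:39.
The retro ends at 17:39 − 351 min = 11:48.
The demo starts at 11:48 + 205 min = 15:13.
From 15:13 to 20:24 is 311 minutes.

311 minutes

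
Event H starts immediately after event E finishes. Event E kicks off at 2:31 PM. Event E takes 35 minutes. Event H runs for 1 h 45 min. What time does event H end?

Event E ends at 2:31 PM + 35 min = 3:06 PM.
So event H starts at 3:06 PM.
Event H ends at 3:06 PM + 105 min = 4:51 PM.

4:51 PM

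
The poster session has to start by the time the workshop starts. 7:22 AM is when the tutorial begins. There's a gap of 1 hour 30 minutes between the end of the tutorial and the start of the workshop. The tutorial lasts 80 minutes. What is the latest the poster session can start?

The tutorial ends at 7:22 AM + 80 min = 8:42 AM.
The workshop starts at 8:42 AM + 90 min = 10:12 AM.
The poster session is bounded by the workshop, so the latest it can start is 10:12 AM.

10:12 AM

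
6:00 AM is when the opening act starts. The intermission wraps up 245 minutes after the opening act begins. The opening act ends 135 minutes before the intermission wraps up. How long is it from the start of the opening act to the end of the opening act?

The intermission ends at 6:00 AM + 245 min = 10:05 AM.
The opening act ends at 10:05 AM − 135 min = 7:50 AM.
From 6:00 AM to 7:50 AM is 1 h 50 min.

1 h 50 min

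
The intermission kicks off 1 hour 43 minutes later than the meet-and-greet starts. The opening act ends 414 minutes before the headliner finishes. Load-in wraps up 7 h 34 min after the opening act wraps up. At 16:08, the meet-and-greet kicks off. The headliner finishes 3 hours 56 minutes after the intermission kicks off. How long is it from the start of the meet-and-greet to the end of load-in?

6 h 19 min

The intermission starts at 16:08 + 103 min = 17:51.
The headliner ends at 17:51 + 236 min = 21:47.
The opening act ends at 21:47 − 414 min = 14:53.
Load-in ends at 14:53 + 454 min = 22:27.
From 16:08 to 22:27 is 6 h 19 min.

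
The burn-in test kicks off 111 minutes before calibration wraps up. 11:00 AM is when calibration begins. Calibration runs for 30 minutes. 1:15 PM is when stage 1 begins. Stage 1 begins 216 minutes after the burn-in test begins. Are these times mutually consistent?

Calibration ends at 11:00 AM + 30 min = 11:30 AM.
The burn-in test starts at 11:30 AM − 111 min = 9:39 AM.
Stage 1 starts at 9:39 AM + 216 min = 1:15 PM.
That matches the stated 1:15 PM, so the schedule is consistent.

Yes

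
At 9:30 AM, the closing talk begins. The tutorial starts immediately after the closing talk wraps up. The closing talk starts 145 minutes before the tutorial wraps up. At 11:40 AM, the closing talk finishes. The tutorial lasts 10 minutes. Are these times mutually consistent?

The tutorial starts at 11:40 AM.
The tutorial ends at 11:40 AM + 10 min = 11:50 AM.
The closing talk starts at 11:50 AM − 145 min = 9:25 AM.
But the closing talk is also said to start at 9:30 AM — a 5-minute conflict.

No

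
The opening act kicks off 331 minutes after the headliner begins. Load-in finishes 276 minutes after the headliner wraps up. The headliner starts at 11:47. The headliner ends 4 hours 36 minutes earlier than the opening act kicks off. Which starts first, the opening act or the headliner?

the headliner

The opening act starts at 11:47 + 331 min = 17:18.
The opening act starts at 17:18 and the headliner starts at 11:47, so the headliner is first.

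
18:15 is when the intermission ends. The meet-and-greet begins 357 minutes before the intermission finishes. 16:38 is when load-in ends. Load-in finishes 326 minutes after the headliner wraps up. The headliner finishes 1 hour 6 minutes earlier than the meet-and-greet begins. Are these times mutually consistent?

The meet-and-greet starts at 18:15 − 357 min = 12:18.
The headliner ends at 12:18 − 66 min = 11:12.
Load-in ends at 11:12 + 326 min = 16:38.
That matches the stated 16:38, so the schedule is consistent.

Yes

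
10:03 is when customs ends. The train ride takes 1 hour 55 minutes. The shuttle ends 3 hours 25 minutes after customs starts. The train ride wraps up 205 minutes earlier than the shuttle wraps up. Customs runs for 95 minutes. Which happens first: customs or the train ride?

the train ride

Customs starts at 10:03 − 95 min = 08:28.
The shuttle ends at 08:28 + 205 min = 11:53.
The train ride ends at 11:53 − 205 min = 08:28.
The train ride starts at 08:28 − 115 min = 06:33.
Customs starts at 08:28 and the train ride starts at 06:33, so the train ride is first.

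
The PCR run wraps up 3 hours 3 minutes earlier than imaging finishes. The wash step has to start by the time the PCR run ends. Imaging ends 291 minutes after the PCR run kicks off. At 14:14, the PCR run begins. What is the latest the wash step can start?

Imaging ends at 14:14 + 291 min = 19:05.
The PCR run ends at 19:05 − 183 min = 16:02.
The wash step is bounded by the PCR run, so the latest it can start is 16:02.

16:02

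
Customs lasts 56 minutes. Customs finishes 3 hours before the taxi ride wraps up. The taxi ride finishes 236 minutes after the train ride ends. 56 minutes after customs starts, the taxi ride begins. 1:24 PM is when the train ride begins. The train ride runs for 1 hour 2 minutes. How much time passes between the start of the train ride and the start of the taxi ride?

The train ride ends at 1:24 PM + 62 min = 2:26 PM.
The taxi ride ends at 2:26 PM + 236 min = 6:22 PM.
Customs ends at 6:22 PM − 180 min = 3:22 PM.
Customs starts at 3:22 PM − 56 min = 2:26 PM.
The taxi ride starts at 2:26 PM + 56 min = 3:22 PM.
From 1:24 PM to 3:22 PM is 1 h 58 min.

1 h 58 min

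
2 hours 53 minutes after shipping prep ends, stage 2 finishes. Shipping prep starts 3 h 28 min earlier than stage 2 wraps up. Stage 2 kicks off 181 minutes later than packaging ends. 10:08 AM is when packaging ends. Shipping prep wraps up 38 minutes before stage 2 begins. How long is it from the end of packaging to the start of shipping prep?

1 h 48 min

Stage 2 starts at 10:08 AM + 181 min = 1:09 PM.
Shipping prep ends at 1:09 PM − 38 min = 12:31 PM.
Stage 2 ends at 12:31 PM + 173 min = 3:24 PM.
Shipping prep starts at 3:24 PM − 208 min = 11:56 AM.
From 10:08 AM to 11:56 AM is 1 h 48 min.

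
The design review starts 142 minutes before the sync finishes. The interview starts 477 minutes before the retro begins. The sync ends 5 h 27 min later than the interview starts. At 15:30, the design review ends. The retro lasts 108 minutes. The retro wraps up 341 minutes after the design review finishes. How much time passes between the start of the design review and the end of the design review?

59 minutes

The retro ends at 15:30 + 341 min = 21:11.
The retro starts at 21:11 − 108 min = 19:23.
The interview starts at 19:23 − 477 min = 11:26.
The sync ends at 11:26 + 327 min = 16:53.
The design review starts at 16:53 − 142 min = 14:31.
From 14:31 to 15:30 is 59 minutes.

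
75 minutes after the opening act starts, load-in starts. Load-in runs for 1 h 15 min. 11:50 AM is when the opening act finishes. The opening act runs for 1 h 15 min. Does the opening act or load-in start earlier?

The opening act starts at 11:50 AM − 75 min = 10:35 AM.
Load-in starts at 10:35 AM + 75 min = 11:50 AM.
The opening act starts at 10:35 AM and load-in starts at 11:50 AM, so the opening act is first.

the opening act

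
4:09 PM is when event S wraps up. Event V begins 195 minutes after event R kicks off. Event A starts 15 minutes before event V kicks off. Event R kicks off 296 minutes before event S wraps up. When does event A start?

Event R starts at 4:09 PM − 296 min = 11:13 AM.
Event V starts at 11:13 AM + 195 min = 2:28 PM.
Event A starts at 2:28 PM − 15 min = 2:13 PM.

2:13 PM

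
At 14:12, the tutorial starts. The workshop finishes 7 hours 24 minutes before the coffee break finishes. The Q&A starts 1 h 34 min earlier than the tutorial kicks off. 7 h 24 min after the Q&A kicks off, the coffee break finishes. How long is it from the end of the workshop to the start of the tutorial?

1 hour 34 minutes

The Q&A starts at 14:12 − 94 min = 12:38.
The coffee break ends at 12:38 + 444 min = 20:02.
The workshop ends at 20:02 − 444 min = 12:38.
From 12:38 to 14:12 is 1 hour 34 minutes.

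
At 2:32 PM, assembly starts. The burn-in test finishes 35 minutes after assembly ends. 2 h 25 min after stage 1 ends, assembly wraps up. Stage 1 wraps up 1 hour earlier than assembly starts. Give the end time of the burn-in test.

4:32 PM

Stage 1 ends at 2:32 PM − 60 min = 1:32 PM.
Assembly ends at 1:32 PM + 145 min = 3:57 PM.
The burn-in test ends at 3:57 PM + 35 min = 4:32 PM.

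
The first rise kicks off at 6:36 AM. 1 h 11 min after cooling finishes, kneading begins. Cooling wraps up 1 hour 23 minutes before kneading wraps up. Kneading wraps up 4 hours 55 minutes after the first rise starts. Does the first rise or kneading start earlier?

the first rise

Kneading ends at 6:36 AM + 295 min = 11:31 AM.
Cooling ends at 11:31 AM − 83 min = 10:08 AM.
Kneading starts at 10:08 AM + 71 min = 11:19 AM.
The first rise starts at 6:36 AM and kneading starts at 11:19 AM, so the first rise is first.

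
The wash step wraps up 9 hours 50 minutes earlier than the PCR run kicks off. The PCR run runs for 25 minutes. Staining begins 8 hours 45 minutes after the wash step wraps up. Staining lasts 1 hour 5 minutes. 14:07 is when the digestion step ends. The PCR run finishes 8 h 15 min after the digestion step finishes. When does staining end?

21:57

The PCR run ends at 14:07 + 495 min = 22:22.
The PCR run starts at 22:22 − 25 min = 21:57.
The wash step ends at 21:57 − 590 min = 12:07.
Staining starts at 12:07 + 525 min = 20:52.
Staining ends at 20:52 + 65 min = 21:57.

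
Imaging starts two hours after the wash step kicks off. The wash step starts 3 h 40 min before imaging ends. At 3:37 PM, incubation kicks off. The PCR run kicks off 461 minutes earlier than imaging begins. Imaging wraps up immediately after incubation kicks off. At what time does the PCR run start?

6:16 AM

Imaging ends at 3:37 PM.
The wash step starts at 3:37 PM − 220 min = 11:57 AM.
Imaging starts at 11:57 AM + 120 min = 1:57 PM.
The PCR run starts at 1:57 PM − 461 min = 6:16 AM.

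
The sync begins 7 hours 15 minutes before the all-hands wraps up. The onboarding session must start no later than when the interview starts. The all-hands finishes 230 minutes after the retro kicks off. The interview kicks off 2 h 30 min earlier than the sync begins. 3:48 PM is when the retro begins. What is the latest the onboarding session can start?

The all-hands ends at 3:48 PM + 230 min = 7:38 PM.
The sync starts at 7:38 PM − 435 min = 12:23 PM.
The interview starts at 12:23 PM − 150 min = 9:53 AM.
The onboarding session is bounded by the interview, so the latest it can start is 9:53 AM.

9:53 AM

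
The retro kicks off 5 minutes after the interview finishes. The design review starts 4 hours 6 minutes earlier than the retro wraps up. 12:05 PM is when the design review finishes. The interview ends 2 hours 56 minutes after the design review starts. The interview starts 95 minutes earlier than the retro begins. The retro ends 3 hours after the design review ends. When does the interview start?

12:25 PM

The retro ends at 12:05 PM + 180 min = 3:05 PM.
The design review starts at 3:05 PM − 246 min = 10:59 AM.
The interview ends at 10:59 AM + 176 min = 1:55 PM.
The retro starts at 1:55 PM + 5 min = 2:00 PM.
The interview starts at 2:00 PM − 95 min = 12:25 PM.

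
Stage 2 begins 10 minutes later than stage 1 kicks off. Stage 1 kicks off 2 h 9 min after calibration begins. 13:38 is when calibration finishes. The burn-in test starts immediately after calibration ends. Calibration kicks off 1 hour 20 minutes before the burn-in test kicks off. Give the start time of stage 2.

14:37

The burn-in test starts at 13:38.
Calibration starts at 13:38 − 80 min = 12:18.
Stage 1 starts at 12:18 + 129 min = 14:27.
Stage 2 starts at 14:27 + 10 min = 14:37.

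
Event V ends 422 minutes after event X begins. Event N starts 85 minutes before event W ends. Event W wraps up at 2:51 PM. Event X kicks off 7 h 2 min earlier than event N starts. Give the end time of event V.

1:26 PM

Event N starts at 2:51 PM − 85 min = 1:26 PM.
Event X starts at 1:26 PM − 422 min = 6:24 AM.
Event V ends at 6:24 AM + 422 min = 1:26 PM.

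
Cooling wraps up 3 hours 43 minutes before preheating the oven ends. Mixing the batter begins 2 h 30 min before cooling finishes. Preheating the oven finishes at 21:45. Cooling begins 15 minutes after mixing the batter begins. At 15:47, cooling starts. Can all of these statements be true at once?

Cooling ends at 21:45 − 223 min = 18:02.
Mixing the batter starts at 18:02 − 150 min = 15:32.
Cooling starts at 15:32 + 15 min = 15:47.
That matches the stated 15:47, so the schedule is consistent.

Yes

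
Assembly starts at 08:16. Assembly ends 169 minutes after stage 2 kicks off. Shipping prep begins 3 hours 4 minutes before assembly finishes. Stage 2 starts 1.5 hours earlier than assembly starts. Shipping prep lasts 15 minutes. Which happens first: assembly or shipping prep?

Stage 2 starts at 08:16 − 90 min = 06:46.
Assembly ends at 06:46 + 169 min = 09:35.
Shipping prep starts at 09:35 − 184 min = 06:31.
Assembly starts at 08:16 and shipping prep starts at 06:31, so shipping prep is first.

shipping prep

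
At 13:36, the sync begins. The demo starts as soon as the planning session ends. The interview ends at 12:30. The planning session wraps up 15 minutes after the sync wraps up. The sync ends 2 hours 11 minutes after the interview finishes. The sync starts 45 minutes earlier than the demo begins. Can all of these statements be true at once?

The sync ends at 12:30 + 131 min = 14:41.
The planning session ends at 14:41 + 15 min = 14:56.
So the demo starts at 14:56.
The sync starts at 14:56 − 45 min = 14:11.
But the sync is also said to start at 13:36 — a 35-minute conflict.

No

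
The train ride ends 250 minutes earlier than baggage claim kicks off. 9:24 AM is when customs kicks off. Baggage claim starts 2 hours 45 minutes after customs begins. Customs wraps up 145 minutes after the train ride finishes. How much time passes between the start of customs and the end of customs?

60 minutes

Baggage claim starts at 9:24 AM + 165 min = 12:09 PM.
The train ride ends at 12:09 PM − 250 min = 7:59 AM.
Customs ends at 7:59 AM + 145 min = 10:24 AM.
From 9:24 AM to 10:24 AM is 60 minutes.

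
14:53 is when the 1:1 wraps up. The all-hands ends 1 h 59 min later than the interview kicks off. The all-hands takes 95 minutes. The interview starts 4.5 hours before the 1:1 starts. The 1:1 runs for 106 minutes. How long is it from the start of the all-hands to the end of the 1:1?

The 1:1 starts at 14:53 − 106 min = 13:07.
The interview starts at 13:07 − 270 min = 08:37.
The all-hands ends at 08:37 + 119 min = 10:36.
The all-hands starts at 10:36 − 95 min = 09:01.
From 09:01 to 14:53 is 5 h 52 min.

5 h 52 min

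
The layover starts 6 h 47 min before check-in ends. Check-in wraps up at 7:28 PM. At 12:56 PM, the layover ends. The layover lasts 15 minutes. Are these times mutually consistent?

The layover starts at 7:28 PM − 407 min = 12:41 PM.
The layover ends at 12:41 PM + 15 min = 12:56 PM.
That matches the stated 12:56 PM, so the schedule is consistent.

Yes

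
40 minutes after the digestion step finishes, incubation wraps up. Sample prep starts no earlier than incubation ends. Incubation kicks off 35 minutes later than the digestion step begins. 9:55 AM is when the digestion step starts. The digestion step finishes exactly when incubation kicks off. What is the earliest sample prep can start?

Incubation starts at 9:55 AM + 35 min = 10:30 AM.
So the digestion step ends at 10:30 AM.
Incubation ends at 10:30 AM + 40 min = 11:10 AM.
Sample prep is bounded by incubation, so the earliest it can start is 11:10 AM.

11:10 AM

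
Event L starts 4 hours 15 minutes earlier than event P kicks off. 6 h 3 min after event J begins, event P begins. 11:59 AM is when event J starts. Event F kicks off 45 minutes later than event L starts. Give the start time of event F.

2:32 PM

Event P starts at 11:59 AM + 363 min = 6:02 PM.
Event L starts at 6:02 PM − 255 min = 1:47 PM.
Event F starts at 1:47 PM + 45 min = 2:32 PM.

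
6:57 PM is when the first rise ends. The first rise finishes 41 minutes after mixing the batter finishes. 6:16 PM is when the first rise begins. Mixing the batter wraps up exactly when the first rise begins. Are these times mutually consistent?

Yes

Mixing the batter ends at 6:16 PM.
The first rise ends at 6:16 PM + 41 min = 6:57 PM.
That matches the stated 6:57 PM, so the schedule is consistent.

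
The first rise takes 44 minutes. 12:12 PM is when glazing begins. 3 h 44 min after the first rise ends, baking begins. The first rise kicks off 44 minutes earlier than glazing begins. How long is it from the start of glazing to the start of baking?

The first rise starts at 12:12 PM − 44 min = 11:28 AM.
The first rise ends at 11:28 AM + 44 min = 12:12 PM.
Baking starts at 12:12 PM + 224 min = 3:56 PM.
From 12:12 PM to 3:56 PM is 224 minutes.

224 minutes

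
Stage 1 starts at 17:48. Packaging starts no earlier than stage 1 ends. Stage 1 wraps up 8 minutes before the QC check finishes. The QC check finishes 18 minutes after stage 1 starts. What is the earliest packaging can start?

The QC check ends at 17:48 + 18 min = 18:06.
Stage 1 ends at 18:06 − 8 min = 17:58.
Packaging is bounded by stage 1, so the earliest it can start is 17:58.

17:58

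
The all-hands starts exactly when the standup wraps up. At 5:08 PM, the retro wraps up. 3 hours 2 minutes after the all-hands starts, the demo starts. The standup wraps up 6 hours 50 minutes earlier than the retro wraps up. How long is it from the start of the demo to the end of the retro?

228 minutes

The standup ends at 5:08 PM − 410 min = 10:18 AM.
So the all-hands starts at 10:18 AM.
The demo starts at 10:18 AM + 182 min = 1:20 PM.
From 1:20 PM to 5:08 PM is 228 minutes.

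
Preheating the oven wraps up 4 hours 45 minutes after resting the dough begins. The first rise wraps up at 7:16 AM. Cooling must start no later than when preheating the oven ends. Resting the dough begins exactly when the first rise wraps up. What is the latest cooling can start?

Resting the dough starts at 7:16 AM.
Preheating the oven ends at 7:16 AM + 285 min = 12:01 PM.
Cooling is bounded by preheating the oven, so the latest it can start is 12:01 PM.

12:01 PM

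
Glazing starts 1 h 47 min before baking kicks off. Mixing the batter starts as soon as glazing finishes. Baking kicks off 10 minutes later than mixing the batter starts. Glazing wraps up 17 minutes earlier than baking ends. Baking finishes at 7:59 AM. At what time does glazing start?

6:05 AM

Glazing ends at 7:59 AM − 17 min = 7:42 AM.
So mixing the batter starts at 7:42 AM.
Baking starts at 7:42 AM + 10 min = 7:52 AM.
Glazing starts at 7:52 AM − 107 min = 6:05 AM.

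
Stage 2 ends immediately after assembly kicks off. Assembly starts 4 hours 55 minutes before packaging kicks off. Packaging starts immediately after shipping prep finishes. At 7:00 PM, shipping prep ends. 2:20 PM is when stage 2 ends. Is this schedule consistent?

No

Packaging starts at 7:00 PM.
Assembly starts at 7:00 PM − 295 min = 2:05 PM.
So stage 2 ends at 2:05 PM.
But stage 2 is also said to end at 2:20 PM — a 15-minute conflict.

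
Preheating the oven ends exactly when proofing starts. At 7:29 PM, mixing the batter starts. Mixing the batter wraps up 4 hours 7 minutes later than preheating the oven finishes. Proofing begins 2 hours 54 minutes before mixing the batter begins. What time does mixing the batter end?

Proofing starts at 7:29 PM − 174 min = 4:35 PM.
So preheating the oven ends at 4:35 PM.
Mixing the batter ends at 4:35 PM + 247 min = 8:42 PM.

8:42 PM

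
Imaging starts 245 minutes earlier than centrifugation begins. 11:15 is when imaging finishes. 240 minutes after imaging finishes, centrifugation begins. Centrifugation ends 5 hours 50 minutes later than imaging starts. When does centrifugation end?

Centrifugation starts at 11:15 + 240 min = 15:15.
Imaging starts at 15:15 − 245 min = 11:10.
Centrifugation ends at 11:10 + 350 min = 17:00.

17:00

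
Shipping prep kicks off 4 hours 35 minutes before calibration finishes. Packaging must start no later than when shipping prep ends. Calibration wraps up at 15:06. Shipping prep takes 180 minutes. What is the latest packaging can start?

13:31

Shipping prep starts at 15:06 − 275 min = 10:31.
Shipping prep ends at 10:31 + 180 min = 13:31.
Packaging is bounded by shipping prep, so the latest it can start is 13:31.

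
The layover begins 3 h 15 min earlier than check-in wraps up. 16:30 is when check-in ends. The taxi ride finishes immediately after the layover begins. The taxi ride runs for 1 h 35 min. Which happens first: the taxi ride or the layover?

The layover starts at 16:30 − 195 min = 13:15.
So the taxi ride ends at 13:15.
The taxi ride starts at 13:15 − 95 min = 11:40.
The taxi ride starts at 11:40 and the layover starts at 13:15, so the taxi ride is first.

the taxi ride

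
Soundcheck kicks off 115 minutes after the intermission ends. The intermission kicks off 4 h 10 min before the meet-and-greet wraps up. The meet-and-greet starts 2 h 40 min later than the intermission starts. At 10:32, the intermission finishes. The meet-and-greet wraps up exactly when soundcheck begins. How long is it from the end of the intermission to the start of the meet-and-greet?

25 minutes

Soundcheck starts at 10:32 + 115 min = 12:27.
So the meet-and-greet ends at 12:27.
The intermission starts at 12:27 − 250 min = 08:17.
The meet-and-greet starts at 08:17 + 160 min = 10:57.
From 10:32 to 10:57 is 25 minutes.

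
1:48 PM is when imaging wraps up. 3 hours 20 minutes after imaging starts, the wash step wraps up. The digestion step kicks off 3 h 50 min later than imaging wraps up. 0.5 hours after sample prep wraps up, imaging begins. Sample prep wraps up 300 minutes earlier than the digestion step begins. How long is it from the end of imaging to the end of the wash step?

2 hours 40 minutes

The digestion step starts at 1:48 PM + 230 min = 5:38 PM.
Sample prep ends at 5:38 PM − 300 min = 12:38 PM.
Imaging starts at 12:38 PM + 30 min = 1:08 PM.
The wash step ends at 1:08 PM + 200 min = 4:28 PM.
From 1:48 PM to 4:28 PM is 2 hours 40 minutes.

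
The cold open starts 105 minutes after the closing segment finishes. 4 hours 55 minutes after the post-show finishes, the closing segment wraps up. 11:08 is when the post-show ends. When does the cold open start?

The closing segment ends at 11:08 + 295 min = 16:03.
The cold open starts at 16:03 + 105 min = 17:48.

17:48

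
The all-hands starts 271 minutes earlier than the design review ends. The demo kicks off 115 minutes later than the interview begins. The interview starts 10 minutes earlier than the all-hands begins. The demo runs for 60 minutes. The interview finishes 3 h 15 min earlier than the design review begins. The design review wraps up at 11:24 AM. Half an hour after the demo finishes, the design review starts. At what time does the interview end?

6:53 AM

The all-hands starts at 11:24 AM − 271 min = 6:53 AM.
The interview starts at 6:53 AM − 10 min = 6:43 AM.
The demo starts at 6:43 AM + 115 min = 8:38 AM.
The demo ends at 8:38 AM + 60 min = 9:38 AM.
The design review starts at 9:38 AM + 30 min = 10:08 AM.
The interview ends at 10:08 AM − 195 min = 6:53 AM.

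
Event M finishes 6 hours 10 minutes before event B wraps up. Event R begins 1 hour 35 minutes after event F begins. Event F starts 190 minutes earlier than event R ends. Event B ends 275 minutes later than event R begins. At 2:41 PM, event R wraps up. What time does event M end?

11:31 AM

Event F starts at 2:41 PM − 190 min = 11:31 AM.
Event R starts at 11:31 AM + 95 min = 1:06 PM.
Event B ends at 1:06 PM + 275 min = 5:41 PM.
Event M ends at 5:41 PM − 370 min = 11:31 AM.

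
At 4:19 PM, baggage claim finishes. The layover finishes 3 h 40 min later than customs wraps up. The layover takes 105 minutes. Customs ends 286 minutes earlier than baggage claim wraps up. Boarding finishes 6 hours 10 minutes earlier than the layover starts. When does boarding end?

Customs ends at 4:19 PM − 286 min = 11:33 AM.
The layover ends at 11:33 AM + 220 min = 3:13 PM.
The layover starts at 3:13 PM − 105 min = 1:28 PM.
Boarding ends at 1:28 PM − 370 min = 7:18 AM.

7:18 AM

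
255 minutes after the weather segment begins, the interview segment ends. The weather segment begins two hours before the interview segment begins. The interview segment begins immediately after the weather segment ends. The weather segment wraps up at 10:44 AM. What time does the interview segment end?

The interview segment starts at 10:44 AM.
The weather segment starts at 10:44 AM − 120 min = 8:44 AM.
The interview segment ends at 8:44 AM + 255 min = 12:59 PM.

12:59 PM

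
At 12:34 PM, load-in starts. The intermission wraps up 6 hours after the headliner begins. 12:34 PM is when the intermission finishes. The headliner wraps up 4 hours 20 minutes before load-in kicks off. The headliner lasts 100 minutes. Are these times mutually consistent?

The headliner ends at 12:34 PM − 260 min = 8:14 AM.
The headliner starts at 8:14 AM − 100 min = 6:34 AM.
The intermission ends at 6:34 AM + 360 min = 12:34 PM.
That matches the stated 12:34 PM, so the schedule is consistent.

Yes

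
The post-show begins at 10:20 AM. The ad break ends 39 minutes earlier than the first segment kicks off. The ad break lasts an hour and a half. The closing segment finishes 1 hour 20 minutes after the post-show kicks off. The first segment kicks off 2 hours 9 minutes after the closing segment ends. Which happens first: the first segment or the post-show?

the post-show

The closing segment ends at 10:20 AM + 80 min = 11:40 AM.
The first segment starts at 11:40 AM + 129 min = 1:49 PM.
The first segment starts at 1:49 PM and the post-show starts at 10:20 AM, so the post-show is first.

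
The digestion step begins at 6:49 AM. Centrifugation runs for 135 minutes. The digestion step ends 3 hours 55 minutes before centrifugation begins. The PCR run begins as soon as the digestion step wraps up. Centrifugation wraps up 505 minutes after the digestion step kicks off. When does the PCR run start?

Centrifugation ends at 6:49 AM + 505 min = 3:14 PM.
Centrifugation starts at 3:14 PM − 135 min = 12:59 PM.
The digestion step ends at 12:59 PM − 235 min = 9:04 AM.
So the PCR run starts at 9:04 AM.

9:04 AM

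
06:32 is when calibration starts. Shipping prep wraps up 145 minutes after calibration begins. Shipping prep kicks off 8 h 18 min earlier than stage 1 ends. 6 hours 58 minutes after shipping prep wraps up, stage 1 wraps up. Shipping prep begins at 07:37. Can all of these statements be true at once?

Shipping prep ends at 06:32 + 145 min = 08:57.
Stage 1 ends at 08:57 + 418 min = 15:55.
Shipping prep starts at 15:55 − 498 min = 07:37.
That matches the stated 07:37, so the schedule is consistent.

Yes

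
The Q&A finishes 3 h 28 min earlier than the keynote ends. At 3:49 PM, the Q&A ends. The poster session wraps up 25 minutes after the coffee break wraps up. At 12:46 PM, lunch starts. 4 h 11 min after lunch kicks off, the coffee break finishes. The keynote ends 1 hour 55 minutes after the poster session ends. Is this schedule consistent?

Yes

The coffee break ends at 12:46 PM + 251 min = 4:57 PM.
The poster session ends at 4:57 PM + 25 min = 5:22 PM.
The keynote ends at 5:22 PM + 115 min = 7:17 PM.
The Q&A ends at 7:17 PM − 208 min = 3:49 PM.
That matches the stated 3:49 PM, so the schedule is consistent.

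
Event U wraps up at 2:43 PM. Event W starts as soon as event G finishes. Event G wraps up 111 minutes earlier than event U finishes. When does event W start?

12:52 PM

Event G ends at 2:43 PM − 111 min = 12:52 PM.
So event W starts at 12:52 PM.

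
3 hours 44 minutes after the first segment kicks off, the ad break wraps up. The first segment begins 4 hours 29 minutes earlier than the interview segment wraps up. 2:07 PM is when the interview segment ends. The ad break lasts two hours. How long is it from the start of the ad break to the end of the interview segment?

165 minutes

The first segment starts at 2:07 PM − 269 min = 9:38 AM.
The ad break ends at 9:38 AM + 224 min = 1:22 PM.
The ad break starts at 1:22 PM − 120 min = 11:22 AM.
From 11:22 AM to 2:07 PM is 165 minutes.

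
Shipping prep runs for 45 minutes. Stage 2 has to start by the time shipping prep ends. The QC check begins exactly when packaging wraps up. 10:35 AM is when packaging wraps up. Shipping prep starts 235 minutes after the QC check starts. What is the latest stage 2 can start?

3:15 PM

The QC check starts at 10:35 AM.
Shipping prep starts at 10:35 AM + 235 min = 2:30 PM.
Shipping prep ends at 2:30 PM + 45 min = 3:15 PM.
Stage 2 is bounded by shipping prep, so the latest it can start is 3:15 PM.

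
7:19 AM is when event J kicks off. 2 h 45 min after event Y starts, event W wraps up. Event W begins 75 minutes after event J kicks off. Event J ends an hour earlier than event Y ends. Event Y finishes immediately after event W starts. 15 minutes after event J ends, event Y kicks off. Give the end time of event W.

Event W starts at 7:19 AM + 75 min = 8:34 AM.
So event Y ends at 8:34 AM.
Event J ends at 8:34 AM − 60 min = 7:34 AM.
Event Y starts at 7:34 AM + 15 min = 7:49 AM.
Event W ends at 7:49 AM + 165 min = 10:34 AM.

10:34 AM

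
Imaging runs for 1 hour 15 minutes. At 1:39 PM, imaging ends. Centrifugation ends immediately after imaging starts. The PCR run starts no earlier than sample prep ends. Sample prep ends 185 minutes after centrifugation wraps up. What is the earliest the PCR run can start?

Imaging starts at 1:39 PM − 75 min = 12:24 PM.
So centrifugation ends at 12:24 PM.
Sample prep ends at 12:24 PM + 185 min = 3:29 PM.
The PCR run is bounded by sample prep, so the earliest it can start is 3:29 PM.

3:29 PM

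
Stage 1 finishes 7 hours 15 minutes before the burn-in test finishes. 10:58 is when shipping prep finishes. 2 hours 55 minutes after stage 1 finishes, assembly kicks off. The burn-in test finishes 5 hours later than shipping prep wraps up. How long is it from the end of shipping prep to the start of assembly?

40 minutes

The burn-in test ends at 10:58 + 300 min = 15:58.
Stage 1 ends at 15:58 − 435 min = 08:43.
Assembly starts at 08:43 + 175 min = 11:38.
From 10:58 to 11:38 is 40 minutes.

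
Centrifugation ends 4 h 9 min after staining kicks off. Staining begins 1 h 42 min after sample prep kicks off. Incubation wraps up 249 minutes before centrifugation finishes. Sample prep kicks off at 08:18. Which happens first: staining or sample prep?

sample prep

Staining starts at 08:18 + 102 min = 10:00.
Staining starts at 10:00 and sample prep starts at 08:18, so sample prep is first.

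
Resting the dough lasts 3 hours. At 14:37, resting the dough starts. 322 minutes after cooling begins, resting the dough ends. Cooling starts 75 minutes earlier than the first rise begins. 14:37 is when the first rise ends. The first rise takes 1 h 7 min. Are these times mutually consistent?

The first rise starts at 14:37 − 67 min = 13:30.
Cooling starts at 13:30 − 75 min = 12:15.
Resting the dough ends at 12:15 + 322 min = 17:37.
Resting the dough starts at 17:37 − 180 min = 14:37.
That matches the stated 14:37, so the schedule is consistent.

Yes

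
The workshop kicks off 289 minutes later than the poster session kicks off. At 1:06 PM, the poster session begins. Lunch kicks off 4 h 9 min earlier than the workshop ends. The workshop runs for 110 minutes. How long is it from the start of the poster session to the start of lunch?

The workshop starts at 1:06 PM + 289 min = 5:55 PM.
The workshop ends at 5:55 PM + 110 min = 7:45 PM.
Lunch starts at 7:45 PM − 249 min = 3:36 PM.
From 1:06 PM to 3:36 PM is 2.5 hours.

2.5 hours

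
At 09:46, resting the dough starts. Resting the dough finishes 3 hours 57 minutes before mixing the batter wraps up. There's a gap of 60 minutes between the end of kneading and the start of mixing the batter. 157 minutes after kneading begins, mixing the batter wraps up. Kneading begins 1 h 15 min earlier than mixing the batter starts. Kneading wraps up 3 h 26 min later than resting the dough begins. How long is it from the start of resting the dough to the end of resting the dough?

1 h 51 min

Kneading ends at 09:46 + 206 min = 13:12.
Mixing the batter starts at 13:12 + 60 min = 14:12.
Kneading starts at 14:12 − 75 min = 12:57.
Mixing the batter ends at 12:57 + 157 min = 15:34.
Resting the dough ends at 15:34 − 237 min = 11:37.
From 09:46 to 11:37 is 1 h 51 min.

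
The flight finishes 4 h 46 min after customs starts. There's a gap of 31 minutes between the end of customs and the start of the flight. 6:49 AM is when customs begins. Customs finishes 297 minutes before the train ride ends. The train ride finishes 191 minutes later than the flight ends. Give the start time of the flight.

10:20 AM

The flight ends at 6:49 AM + 286 min = 11:35 AM.
The train ride ends at 11:35 AM + 191 min = 2:46 PM.
Customs ends at 2:46 PM − 297 min = 9:49 AM.
The flight starts at 9:49 AM + 31 min = 10:20 AM.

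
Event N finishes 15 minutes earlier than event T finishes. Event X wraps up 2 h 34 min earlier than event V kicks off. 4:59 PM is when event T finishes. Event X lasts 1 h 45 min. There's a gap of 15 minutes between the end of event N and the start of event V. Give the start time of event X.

12:40 PM

Event N ends at 4:59 PM − 15 min = 4:44 PM.
Event V starts at 4:44 PM + 15 min = 4:59 PM.
Event X ends at 4:59 PM − 154 min = 2:25 PM.
Event X starts at 2:25 PM − 105 min = 12:40 PM.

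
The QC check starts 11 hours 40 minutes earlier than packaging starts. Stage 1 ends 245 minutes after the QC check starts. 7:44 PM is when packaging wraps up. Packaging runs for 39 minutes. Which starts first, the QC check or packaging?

Packaging starts at 7:44 PM − 39 min = 7:05 PM.
The QC check starts at 7:05 PM − 700 min = 7:25 AM.
The QC check starts at 7:25 AM and packaging starts at 7:05 PM, so the QC check is first.

the QC check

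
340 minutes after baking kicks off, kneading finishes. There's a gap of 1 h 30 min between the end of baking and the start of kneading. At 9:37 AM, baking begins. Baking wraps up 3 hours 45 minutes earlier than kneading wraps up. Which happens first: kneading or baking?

baking

Kneading ends at 9:37 AM + 340 min = 3:17 PM.
Baking ends at 3:17 PM − 225 min = 11:32 AM.
Kneading starts at 11:32 AM + 90 min = 1:02 PM.
Kneading starts at 1:02 PM and baking starts at 9:37 AM, so baking is first.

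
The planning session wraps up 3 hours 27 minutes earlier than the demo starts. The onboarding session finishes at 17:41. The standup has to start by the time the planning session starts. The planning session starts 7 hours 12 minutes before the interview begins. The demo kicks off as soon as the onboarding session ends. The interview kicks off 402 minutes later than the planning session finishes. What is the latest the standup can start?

The demo starts at 17:41.
The planning session ends at 17:41 − 207 min = 14:14.
The interview starts at 14:14 + 402 min = 20:56.
The planning session starts at 20:56 − 432 min = 13:44.
The standup is bounded by the planning session, so the latest it can start is 13:44.

13:44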